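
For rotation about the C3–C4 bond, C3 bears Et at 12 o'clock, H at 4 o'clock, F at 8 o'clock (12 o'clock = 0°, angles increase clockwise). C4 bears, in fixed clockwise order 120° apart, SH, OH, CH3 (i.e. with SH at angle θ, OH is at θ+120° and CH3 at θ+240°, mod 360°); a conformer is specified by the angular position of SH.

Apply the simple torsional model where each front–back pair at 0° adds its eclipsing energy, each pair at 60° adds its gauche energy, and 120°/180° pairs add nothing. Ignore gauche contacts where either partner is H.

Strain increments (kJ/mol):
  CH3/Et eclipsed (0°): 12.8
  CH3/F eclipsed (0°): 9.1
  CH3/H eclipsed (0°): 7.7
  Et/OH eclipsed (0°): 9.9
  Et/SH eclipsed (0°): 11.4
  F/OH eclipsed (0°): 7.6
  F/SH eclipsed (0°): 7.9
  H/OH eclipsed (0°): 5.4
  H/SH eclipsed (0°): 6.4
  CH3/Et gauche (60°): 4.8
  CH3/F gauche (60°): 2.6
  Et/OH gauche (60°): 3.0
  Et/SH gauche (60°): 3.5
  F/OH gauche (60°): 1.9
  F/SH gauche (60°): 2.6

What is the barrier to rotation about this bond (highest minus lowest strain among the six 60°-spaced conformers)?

15.1 kJ/mol

SH at 0° (eclipsed): Et–SH eclipsed, H–OH eclipsed, F–CH3 eclipsed; 11.4 + 5.4 + 9.1 = 25.9 kJ/mol.
SH at 60° (staggered): Et–SH gauche, Et–CH3 gauche, F–OH gauche, F–CH3 gauche; 3.5 + 4.8 + 1.9 + 2.6 = 12.8 kJ/mol.
SH at 120° (eclipsed): Et–CH3 eclipsed, H–SH eclipsed, F–OH eclipsed; 12.8 + 6.4 + 7.6 = 26.8 kJ/mol.
SH at 180° (staggered): Et–OH gauche, Et–CH3 gauche, F–SH gauche, F–OH gauche; 3.0 + 4.8 + 2.6 + 1.9 = 12.3 kJ/mol.
SH at 240° (eclipsed): Et–OH eclipsed, H–CH3 eclipsed, F–SH eclipsed; 9.9 + 7.7 + 7.9 = 25.5 kJ/mol.
SH at 300° (staggered): Et–SH gauche, Et–OH gauche, F–SH gauche, F–CH3 gauche; 3.5 + 3.0 + 2.6 + 2.6 = 11.7 kJ/mol.
Max at 120° (26.8 kJ/mol), min at 300° (11.7 kJ/mol); barrier = 15.1 kJ/mol.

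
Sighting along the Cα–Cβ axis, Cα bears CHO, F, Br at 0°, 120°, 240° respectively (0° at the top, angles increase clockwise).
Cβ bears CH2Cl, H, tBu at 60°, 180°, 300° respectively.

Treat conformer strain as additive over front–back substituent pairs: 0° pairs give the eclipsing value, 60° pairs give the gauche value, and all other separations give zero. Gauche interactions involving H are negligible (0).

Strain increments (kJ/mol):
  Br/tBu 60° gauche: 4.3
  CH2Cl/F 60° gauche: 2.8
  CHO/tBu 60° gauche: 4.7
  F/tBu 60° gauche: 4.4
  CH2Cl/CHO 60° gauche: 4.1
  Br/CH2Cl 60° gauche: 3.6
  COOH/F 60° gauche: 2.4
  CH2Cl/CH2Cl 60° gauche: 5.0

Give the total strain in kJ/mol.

This conformer (staggered): CHO–CH2Cl gauche, CHO–tBu gauche, F–CH2Cl gauche, Br–tBu gauche; 4.1 + 4.7 + 2.8 + 4.3 = 15.9 kJ/mol.

15.9 kJ/mol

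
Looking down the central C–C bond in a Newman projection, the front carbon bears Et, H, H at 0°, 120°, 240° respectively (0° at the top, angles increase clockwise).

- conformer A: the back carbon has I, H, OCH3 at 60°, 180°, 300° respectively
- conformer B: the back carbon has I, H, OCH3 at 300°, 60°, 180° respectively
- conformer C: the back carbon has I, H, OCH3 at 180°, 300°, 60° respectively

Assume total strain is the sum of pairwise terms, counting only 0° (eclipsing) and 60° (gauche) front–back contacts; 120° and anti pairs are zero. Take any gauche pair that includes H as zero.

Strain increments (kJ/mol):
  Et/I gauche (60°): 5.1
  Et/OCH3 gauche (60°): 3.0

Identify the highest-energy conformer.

A (staggered): Et–I gauche, Et–OCH3 gauche; 5.1 + 3.0 = 8.1 kJ/mol.
B (staggered): Et–I gauche; 5.1 = 5.1 kJ/mol.
C (staggered): Et–OCH3 gauche; 3.0 = 3.0 kJ/mol.
A has the highest total (8.1 kJ/mol).

A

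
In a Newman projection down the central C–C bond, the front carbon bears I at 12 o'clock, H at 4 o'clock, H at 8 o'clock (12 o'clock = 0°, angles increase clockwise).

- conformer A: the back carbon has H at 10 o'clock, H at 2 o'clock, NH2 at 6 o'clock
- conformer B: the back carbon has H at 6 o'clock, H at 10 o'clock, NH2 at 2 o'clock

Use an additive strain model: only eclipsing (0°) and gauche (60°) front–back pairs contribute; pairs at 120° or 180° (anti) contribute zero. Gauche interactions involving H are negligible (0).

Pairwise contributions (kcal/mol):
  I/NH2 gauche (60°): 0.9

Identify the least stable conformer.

A (staggered): no non-H gauche contacts → 0.0 kcal/mol.
B (staggered): I–NH2 gauche; 0.9 = 0.9 kcal/mol.
B has the highest total (0.9 kcal/mol).

B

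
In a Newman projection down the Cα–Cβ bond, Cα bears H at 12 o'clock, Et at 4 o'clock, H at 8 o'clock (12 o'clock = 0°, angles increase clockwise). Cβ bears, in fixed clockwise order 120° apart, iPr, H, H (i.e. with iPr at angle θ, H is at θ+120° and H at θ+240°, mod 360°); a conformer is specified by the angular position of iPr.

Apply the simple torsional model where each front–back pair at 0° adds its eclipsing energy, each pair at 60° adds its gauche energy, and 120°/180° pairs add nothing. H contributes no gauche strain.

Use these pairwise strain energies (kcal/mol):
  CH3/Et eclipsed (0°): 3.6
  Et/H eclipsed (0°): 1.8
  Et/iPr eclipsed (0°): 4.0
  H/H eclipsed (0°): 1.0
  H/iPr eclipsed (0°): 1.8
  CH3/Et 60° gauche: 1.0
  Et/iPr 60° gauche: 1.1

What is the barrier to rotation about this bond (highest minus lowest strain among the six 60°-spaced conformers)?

6.0 kcal/mol

iPr at 0° is eclipsed. H at 0° is eclipsed with iPr at 0° (1.8); Et at 120° is eclipsed with H at 120° (1.8); H at 240° is eclipsed with H at 240° (1.0). Total 4.6 kcal/mol.
iPr at 60° is staggered. Et at 120° is gauche with iPr at 60° (1.1). Total 1.1 kcal/mol.
iPr at 120° is eclipsed. H at 0° is eclipsed with H at 0° (1.0); Et at 120° is eclipsed with iPr at 120° (4.0); H at 240° is eclipsed with H at 240° (1.0). Total 6.0 kcal/mol.
iPr at 180° is staggered. Et at 120° is gauche with iPr at 180° (1.1). Total 1.1 kcal/mol.
iPr at 240° is eclipsed. H at 0° is eclipsed with H at 0° (1.0); Et at 120° is eclipsed with H at 120° (1.8); H at 240° is eclipsed with iPr at 240° (1.8). Total 4.6 kcal/mol.
iPr at 300° (staggered): no non-H gauche contacts → 0.0 kcal/mol.
Max at 120° (6.0 kcal/mol), min at 300° (0.0 kcal/mol); barrier = 6.0 kcal/mol.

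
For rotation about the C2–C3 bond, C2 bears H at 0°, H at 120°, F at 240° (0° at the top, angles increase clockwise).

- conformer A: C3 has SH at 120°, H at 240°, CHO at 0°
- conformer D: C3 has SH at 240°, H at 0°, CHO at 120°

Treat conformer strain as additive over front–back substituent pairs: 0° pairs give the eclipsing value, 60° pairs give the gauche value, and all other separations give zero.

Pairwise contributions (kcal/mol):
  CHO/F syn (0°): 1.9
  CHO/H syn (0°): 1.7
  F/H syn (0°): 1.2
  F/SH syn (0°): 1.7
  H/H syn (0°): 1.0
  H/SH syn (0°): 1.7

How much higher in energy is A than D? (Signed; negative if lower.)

A is eclipsed. H at 0° is eclipsed with CHO at 0° (1.7); H at 120° is eclipsed with SH at 120° (1.7); F at 240° is eclipsed with H at 240° (1.2). Total 4.6 kcal/mol.
D is eclipsed. H at 0° is eclipsed with H at 0° (1.0); H at 120° is eclipsed with CHO at 120° (1.7); F at 240° is eclipsed with SH at 240° (1.7). Total 4.4 kcal/mol.
E(A) − E(D) = 4.6 − 4.4 = +0.2 kcal/mol.

+0.2 kcal/mol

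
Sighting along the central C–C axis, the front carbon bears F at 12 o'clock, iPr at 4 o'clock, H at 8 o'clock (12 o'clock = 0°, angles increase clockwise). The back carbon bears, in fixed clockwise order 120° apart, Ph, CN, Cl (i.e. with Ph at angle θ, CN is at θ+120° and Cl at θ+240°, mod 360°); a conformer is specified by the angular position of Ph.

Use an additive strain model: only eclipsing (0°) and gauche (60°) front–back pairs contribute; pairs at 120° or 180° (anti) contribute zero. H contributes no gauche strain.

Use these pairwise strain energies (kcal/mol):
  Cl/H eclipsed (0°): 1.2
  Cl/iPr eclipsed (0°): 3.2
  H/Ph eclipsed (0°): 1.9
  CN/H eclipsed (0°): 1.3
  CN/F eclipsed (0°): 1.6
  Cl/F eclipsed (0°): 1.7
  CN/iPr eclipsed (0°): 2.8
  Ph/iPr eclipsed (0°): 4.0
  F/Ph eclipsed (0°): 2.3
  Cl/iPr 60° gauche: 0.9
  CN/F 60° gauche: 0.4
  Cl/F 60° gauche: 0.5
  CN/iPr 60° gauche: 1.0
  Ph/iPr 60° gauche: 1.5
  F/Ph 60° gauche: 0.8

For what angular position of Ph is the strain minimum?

Ph at 0° (eclipsed): F–Ph eclipsed, iPr–CN eclipsed, H–Cl eclipsed; 2.3 + 2.8 + 1.2 = 6.3 kcal/mol.
Ph at 60° (staggered): F–Ph gauche, F–Cl gauche, iPr–Ph gauche, iPr–CN gauche; 0.8 + 0.5 + 1.5 + 1.0 = 3.8 kcal/mol.
Ph at 120° (eclipsed): F–Cl eclipsed, iPr–Ph eclipsed, H–CN eclipsed; 1.7 + 4.0 + 1.3 = 7.0 kcal/mol.
Ph at 180° (staggered): F–CN gauche, F–Cl gauche, iPr–Ph gauche, iPr–Cl gauche; 0.4 + 0.5 + 1.5 + 0.9 = 3.3 kcal/mol.
Ph at 240° (eclipsed): F–CN eclipsed, iPr–Cl eclipsed, H–Ph eclipsed; 1.6 + 3.2 + 1.9 = 6.7 kcal/mol.
Ph at 300° (staggered): F–Ph gauche, F–CN gauche, iPr–CN gauche, iPr–Cl gauche; 0.8 + 0.4 + 1.0 + 0.9 = 3.1 kcal/mol.
The minimum (3.1 kcal/mol) occurs with Ph at 300°.

300°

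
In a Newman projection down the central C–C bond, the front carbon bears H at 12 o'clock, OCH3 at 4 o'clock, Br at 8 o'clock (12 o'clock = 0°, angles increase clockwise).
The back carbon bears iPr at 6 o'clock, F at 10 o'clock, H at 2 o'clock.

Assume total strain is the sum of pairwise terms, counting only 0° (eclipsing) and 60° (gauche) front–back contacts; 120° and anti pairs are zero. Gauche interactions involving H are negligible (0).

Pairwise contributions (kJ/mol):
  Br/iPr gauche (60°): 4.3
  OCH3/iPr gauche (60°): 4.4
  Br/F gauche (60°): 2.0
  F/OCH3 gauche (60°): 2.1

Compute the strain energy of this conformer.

This conformer is staggered. OCH3 at 120° is gauche with iPr at 180° (4.4); Br at 240° is gauche with iPr at 180° (4.3); Br at 240° is gauche with F at 300° (2.0). Total 10.7 kJ/mol.

10.7 kJ/mol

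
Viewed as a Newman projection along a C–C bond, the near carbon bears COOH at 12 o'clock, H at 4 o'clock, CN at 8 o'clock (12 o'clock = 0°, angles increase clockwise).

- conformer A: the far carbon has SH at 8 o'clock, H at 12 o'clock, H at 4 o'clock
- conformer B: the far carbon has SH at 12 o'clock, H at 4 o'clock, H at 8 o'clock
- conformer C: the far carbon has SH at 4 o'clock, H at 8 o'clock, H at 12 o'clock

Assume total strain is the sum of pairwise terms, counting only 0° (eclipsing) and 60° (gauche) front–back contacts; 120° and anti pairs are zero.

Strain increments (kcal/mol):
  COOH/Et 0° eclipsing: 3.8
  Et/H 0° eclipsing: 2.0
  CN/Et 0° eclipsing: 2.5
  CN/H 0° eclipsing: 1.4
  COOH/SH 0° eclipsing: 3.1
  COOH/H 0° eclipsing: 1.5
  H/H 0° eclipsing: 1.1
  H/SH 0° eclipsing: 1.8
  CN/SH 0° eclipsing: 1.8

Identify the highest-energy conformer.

A (eclipsed): COOH(0°)/H(0°) eclipsed 1.5; H(120°)/H(120°) eclipsed 1.1; CN(240°)/SH(240°) eclipsed 1.8 → 4.4 kcal/mol.
B (eclipsed): COOH(0°)/SH(0°) eclipsed 3.1; H(120°)/H(120°) eclipsed 1.1; CN(240°)/H(240°) eclipsed 1.4 → 5.6 kcal/mol.
C (eclipsed): COOH(0°)/H(0°) eclipsed 1.5; H(120°)/SH(120°) eclipsed 1.8; CN(240°)/H(240°) eclipsed 1.4 → 4.7 kcal/mol.
B has the highest total (5.6 kcal/mol).

B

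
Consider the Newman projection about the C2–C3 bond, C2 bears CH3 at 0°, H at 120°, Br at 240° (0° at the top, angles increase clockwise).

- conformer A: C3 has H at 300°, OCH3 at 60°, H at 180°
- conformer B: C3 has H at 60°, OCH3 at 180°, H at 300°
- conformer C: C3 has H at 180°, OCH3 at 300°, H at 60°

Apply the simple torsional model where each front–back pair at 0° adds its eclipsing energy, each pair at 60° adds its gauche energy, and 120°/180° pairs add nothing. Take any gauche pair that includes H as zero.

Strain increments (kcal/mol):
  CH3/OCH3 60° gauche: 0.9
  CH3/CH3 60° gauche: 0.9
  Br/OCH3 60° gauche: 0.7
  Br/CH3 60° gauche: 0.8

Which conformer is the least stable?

C

A (staggered): CH3(0°)/OCH3(60°) gauche 0.9 → 0.9 kcal/mol.
B (staggered): Br(240°)/OCH3(180°) gauche 0.7 → 0.7 kcal/mol.
C (staggered): CH3(0°)/OCH3(300°) gauche 0.9; Br(240°)/OCH3(300°) gauche 0.7 → 1.6 kcal/mol.
C has the highest total (1.6 kcal/mol).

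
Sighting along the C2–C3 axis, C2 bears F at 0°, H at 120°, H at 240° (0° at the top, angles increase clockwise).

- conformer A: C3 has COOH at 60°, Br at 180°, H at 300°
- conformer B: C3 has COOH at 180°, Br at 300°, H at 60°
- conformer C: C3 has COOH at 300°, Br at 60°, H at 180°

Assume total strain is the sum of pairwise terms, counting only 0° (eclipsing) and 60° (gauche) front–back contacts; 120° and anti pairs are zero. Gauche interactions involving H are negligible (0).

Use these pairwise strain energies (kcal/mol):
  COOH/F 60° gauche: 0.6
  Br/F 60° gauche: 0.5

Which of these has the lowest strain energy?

A is staggered. F at 0° is gauche with COOH at 60° (0.6). Total 0.6 kcal/mol.
B is staggered. F at 0° is gauche with Br at 300° (0.5). Total 0.5 kcal/mol.
C is staggered. F at 0° is gauche with COOH at 300° (0.6); F at 0° is gauche with Br at 60° (0.5). Total 1.1 kcal/mol.
B has the lowest total (0.5 kcal/mol).

B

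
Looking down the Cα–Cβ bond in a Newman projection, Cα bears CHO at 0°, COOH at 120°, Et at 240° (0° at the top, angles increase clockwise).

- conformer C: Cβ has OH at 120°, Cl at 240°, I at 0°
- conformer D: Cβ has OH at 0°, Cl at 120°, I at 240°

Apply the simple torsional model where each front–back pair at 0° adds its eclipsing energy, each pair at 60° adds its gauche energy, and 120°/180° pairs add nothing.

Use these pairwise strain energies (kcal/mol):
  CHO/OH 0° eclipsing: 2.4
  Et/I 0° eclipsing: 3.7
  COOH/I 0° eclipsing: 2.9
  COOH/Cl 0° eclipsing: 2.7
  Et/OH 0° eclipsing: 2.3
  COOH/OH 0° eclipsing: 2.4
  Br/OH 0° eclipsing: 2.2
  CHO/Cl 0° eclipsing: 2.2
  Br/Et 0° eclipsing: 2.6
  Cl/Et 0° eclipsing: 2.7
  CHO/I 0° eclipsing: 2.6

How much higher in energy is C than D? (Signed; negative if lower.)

-1.1 kcal/mol

C is eclipsed. CHO at 0° is eclipsed with I at 0° (2.6); COOH at 120° is eclipsed with OH at 120° (2.4); Et at 240° is eclipsed with Cl at 240° (2.7). Total 7.7 kcal/mol.
D is eclipsed. CHO at 0° is eclipsed with OH at 0° (2.4); COOH at 120° is eclipsed with Cl at 120° (2.7); Et at 240° is eclipsed with I at 240° (3.7). Total 8.8 kcal/mol.
E(C) − E(D) = 7.7 − 8.8 = -1.1 kcal/mol.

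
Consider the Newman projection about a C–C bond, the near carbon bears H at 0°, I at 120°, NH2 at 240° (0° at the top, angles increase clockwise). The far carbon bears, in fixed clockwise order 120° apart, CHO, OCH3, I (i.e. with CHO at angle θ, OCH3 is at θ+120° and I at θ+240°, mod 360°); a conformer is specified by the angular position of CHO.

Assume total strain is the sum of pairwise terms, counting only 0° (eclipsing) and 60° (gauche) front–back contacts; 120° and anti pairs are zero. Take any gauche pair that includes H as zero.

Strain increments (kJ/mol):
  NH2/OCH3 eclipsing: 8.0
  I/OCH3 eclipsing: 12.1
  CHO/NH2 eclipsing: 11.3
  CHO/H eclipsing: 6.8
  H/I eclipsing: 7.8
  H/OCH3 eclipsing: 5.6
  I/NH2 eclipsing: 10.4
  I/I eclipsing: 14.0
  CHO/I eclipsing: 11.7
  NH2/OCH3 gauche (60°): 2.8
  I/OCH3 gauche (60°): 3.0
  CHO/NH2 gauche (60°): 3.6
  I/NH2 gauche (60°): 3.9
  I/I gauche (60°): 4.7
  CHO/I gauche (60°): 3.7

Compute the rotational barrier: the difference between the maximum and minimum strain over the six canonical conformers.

17.5 kJ/mol

CHO at 0° (eclipsed): H(0°)/CHO(0°) eclipsed 6.8; I(120°)/OCH3(120°) eclipsed 12.1; NH2(240°)/I(240°) eclipsed 10.4 → 29.3 kJ/mol.
CHO at 60° (staggered): I(120°)/CHO(60°) gauche 3.7; I(120°)/OCH3(180°) gauche 3.0; NH2(240°)/OCH3(180°) gauche 2.8; NH2(240°)/I(300°) gauche 3.9 → 13.4 kJ/mol.
CHO at 120° (eclipsed): H(0°)/I(0°) eclipsed 7.8; I(120°)/CHO(120°) eclipsed 11.7; NH2(240°)/OCH3(240°) eclipsed 8.0 → 27.5 kJ/mol.
CHO at 180° (staggered): I(120°)/CHO(180°) gauche 3.7; I(120°)/I(60°) gauche 4.7; NH2(240°)/CHO(180°) gauche 3.6; NH2(240°)/OCH3(300°) gauche 2.8 → 14.8 kJ/mol.
CHO at 240° (eclipsed): H(0°)/OCH3(0°) eclipsed 5.6; I(120°)/I(120°) eclipsed 14.0; NH2(240°)/CHO(240°) eclipsed 11.3 → 30.9 kJ/mol.
CHO at 300° (staggered): I(120°)/OCH3(60°) gauche 3.0; I(120°)/I(180°) gauche 4.7; NH2(240°)/CHO(300°) gauche 3.6; NH2(240°)/I(180°) gauche 3.9 → 15.2 kJ/mol.
Max at 240° (30.9 kJ/mol), min at 60° (13.4 kJ/mol); barrier = 17.5 kJ/mol.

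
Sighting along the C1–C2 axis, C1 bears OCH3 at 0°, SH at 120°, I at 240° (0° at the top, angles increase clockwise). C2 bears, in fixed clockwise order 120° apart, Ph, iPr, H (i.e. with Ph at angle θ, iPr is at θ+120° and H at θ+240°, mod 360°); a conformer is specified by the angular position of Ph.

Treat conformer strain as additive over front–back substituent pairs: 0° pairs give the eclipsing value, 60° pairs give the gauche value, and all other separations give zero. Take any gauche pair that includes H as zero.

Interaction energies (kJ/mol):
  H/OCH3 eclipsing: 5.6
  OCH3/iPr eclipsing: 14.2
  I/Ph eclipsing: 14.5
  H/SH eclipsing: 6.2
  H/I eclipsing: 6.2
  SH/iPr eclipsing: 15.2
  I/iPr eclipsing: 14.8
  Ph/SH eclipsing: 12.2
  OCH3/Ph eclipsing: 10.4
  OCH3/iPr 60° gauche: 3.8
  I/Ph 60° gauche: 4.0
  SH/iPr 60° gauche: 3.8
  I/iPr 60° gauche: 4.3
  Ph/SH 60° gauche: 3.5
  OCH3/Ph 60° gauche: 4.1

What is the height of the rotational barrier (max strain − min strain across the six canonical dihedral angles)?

Ph at 0° (eclipsed): OCH3–Ph eclipsed, SH–iPr eclipsed, I–H eclipsed; 10.4 + 15.2 + 6.2 = 31.8 kJ/mol.
Ph at 60° (staggered): OCH3–Ph gauche, SH–Ph gauche, SH–iPr gauche, I–iPr gauche; 4.1 + 3.5 + 3.8 + 4.3 = 15.7 kJ/mol.
Ph at 120° (eclipsed): OCH3–H eclipsed, SH–Ph eclipsed, I–iPr eclipsed; 5.6 + 12.2 + 14.8 = 32.6 kJ/mol.
Ph at 180° (staggered): OCH3–iPr gauche, SH–Ph gauche, I–Ph gauche, I–iPr gauche; 3.8 + 3.5 + 4.0 + 4.3 = 15.6 kJ/mol.
Ph at 240° (eclipsed): OCH3–iPr eclipsed, SH–H eclipsed, I–Ph eclipsed; 14.2 + 6.2 + 14.5 = 34.9 kJ/mol.
Ph at 300° (staggered): OCH3–Ph gauche, OCH3–iPr gauche, SH–iPr gauche, I–Ph gauche; 4.1 + 3.8 + 3.8 + 4.0 = 15.7 kJ/mol.
Max at 240° (34.9 kJ/mol), min at 180° (15.6 kJ/mol); barrier = 19.3 kJ/mol.

19.3 kJ/mol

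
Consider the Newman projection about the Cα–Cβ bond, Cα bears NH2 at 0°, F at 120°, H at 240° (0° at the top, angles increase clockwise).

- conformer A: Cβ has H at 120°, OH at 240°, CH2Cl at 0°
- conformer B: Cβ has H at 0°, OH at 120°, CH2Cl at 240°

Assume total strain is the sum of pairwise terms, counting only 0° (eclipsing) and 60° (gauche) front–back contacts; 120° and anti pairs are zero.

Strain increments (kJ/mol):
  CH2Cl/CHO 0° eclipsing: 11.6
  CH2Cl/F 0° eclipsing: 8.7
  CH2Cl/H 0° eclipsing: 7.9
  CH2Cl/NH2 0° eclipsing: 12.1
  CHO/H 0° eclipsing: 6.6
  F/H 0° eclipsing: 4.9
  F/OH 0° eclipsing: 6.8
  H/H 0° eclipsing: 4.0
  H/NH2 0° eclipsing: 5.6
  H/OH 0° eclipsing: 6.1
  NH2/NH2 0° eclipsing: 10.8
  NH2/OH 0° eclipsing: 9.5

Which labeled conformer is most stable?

B

A (eclipsed): NH2–CH2Cl eclipsed, F–H eclipsed, H–OH eclipsed; 12.1 + 4.9 + 6.1 = 23.1 kJ/mol.
B (eclipsed): NH2–H eclipsed, F–OH eclipsed, H–CH2Cl eclipsed; 5.6 + 6.8 + 7.9 = 20.3 kJ/mol.
B has the lowest total (20.3 kJ/mol).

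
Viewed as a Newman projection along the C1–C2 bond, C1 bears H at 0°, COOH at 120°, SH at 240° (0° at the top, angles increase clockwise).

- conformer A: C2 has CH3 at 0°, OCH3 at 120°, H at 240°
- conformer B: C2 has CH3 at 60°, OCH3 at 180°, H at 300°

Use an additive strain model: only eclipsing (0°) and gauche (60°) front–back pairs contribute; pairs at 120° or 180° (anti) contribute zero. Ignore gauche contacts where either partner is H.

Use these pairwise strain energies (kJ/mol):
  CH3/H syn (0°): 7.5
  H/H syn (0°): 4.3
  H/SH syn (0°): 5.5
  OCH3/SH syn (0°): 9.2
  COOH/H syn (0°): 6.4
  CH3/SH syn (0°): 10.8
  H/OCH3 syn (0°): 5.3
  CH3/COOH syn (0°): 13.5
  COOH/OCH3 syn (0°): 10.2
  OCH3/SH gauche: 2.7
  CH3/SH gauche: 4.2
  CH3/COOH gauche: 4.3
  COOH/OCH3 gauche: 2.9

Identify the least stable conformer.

A

A (eclipsed): H–CH3 eclipsed, COOH–OCH3 eclipsed, SH–H eclipsed; 7.5 + 10.2 + 5.5 = 23.2 kJ/mol.
B (staggered): COOH–CH3 gauche, COOH–OCH3 gauche, SH–OCH3 gauche; 4.3 + 2.9 + 2.7 = 9.9 kJ/mol.
A has the highest total (23.2 kJ/mol).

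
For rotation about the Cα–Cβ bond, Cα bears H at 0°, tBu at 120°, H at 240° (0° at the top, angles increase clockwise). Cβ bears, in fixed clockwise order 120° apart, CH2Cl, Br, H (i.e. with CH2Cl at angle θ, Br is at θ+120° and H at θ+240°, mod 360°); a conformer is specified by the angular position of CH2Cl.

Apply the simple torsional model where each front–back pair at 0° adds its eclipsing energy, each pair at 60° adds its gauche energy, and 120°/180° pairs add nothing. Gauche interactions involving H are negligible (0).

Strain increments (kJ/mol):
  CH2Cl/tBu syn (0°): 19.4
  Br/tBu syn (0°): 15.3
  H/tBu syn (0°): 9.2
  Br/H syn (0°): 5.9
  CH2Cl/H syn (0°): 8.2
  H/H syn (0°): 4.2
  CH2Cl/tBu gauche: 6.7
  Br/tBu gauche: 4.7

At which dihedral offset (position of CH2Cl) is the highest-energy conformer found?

CH2Cl at 0° is eclipsed. H at 0° is eclipsed with CH2Cl at 0° (8.2); tBu at 120° is eclipsed with Br at 120° (15.3); H at 240° is eclipsed with H at 240° (4.2). Total 27.7 kJ/mol.
CH2Cl at 60° is staggered. tBu at 120° is gauche with CH2Cl at 60° (6.7); tBu at 120° is gauche with Br at 180° (4.7). Total 11.4 kJ/mol.
CH2Cl at 120° is eclipsed. H at 0° is eclipsed with H at 0° (4.2); tBu at 120° is eclipsed with CH2Cl at 120° (19.4); H at 240° is eclipsed with Br at 240° (5.9). Total 29.5 kJ/mol.
CH2Cl at 180° is staggered. tBu at 120° is gauche with CH2Cl at 180° (6.7). Total 6.7 kJ/mol.
CH2Cl at 240° is eclipsed. H at 0° is eclipsed with Br at 0° (5.9); tBu at 120° is eclipsed with H at 120° (9.2); H at 240° is eclipsed with CH2Cl at 240° (8.2). Total 23.3 kJ/mol.
CH2Cl at 300° is staggered. tBu at 120° is gauche with Br at 60° (4.7). Total 4.7 kJ/mol.
The maximum (29.5 kJ/mol) occurs with CH2Cl at 120°.

120°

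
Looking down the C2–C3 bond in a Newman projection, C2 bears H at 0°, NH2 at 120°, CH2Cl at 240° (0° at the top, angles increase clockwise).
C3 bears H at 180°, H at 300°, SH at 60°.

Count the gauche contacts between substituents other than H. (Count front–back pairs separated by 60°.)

Non-H gauche pairs: NH2(120°)/SH(60°) — 1 interaction.

1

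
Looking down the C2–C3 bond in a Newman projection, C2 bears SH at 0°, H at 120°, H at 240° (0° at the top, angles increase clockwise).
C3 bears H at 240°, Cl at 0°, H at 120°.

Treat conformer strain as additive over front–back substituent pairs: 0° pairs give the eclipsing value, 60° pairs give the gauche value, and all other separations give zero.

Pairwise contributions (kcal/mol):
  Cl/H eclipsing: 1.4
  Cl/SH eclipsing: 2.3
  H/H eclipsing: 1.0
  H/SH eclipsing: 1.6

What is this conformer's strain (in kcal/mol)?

This conformer (eclipsed): SH–Cl eclipsed, H–H eclipsed, H–H eclipsed; 2.3 + 1.0 + 1.0 = 4.3 kcal/mol.

4.3 kcal/mol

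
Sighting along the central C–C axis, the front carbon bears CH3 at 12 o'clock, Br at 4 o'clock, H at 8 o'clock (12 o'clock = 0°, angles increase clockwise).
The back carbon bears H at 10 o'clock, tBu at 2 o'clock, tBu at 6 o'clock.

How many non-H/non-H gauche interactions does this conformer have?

Non-H gauche pairs: CH3(0°)/tBu(60°); Br(120°)/tBu(60°); Br(120°)/tBu(180°) — 3 interactions.

3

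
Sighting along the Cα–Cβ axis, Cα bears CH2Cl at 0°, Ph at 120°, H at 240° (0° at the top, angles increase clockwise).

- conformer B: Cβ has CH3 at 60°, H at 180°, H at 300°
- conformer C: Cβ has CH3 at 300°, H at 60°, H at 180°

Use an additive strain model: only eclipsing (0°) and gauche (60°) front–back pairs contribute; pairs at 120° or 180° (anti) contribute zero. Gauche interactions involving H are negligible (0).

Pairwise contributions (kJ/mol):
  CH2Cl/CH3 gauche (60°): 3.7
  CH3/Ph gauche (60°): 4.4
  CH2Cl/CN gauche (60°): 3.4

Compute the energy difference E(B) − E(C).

B is staggered. CH2Cl at 0° is gauche with CH3 at 60° (3.7); Ph at 120° is gauche with CH3 at 60° (4.4). Total 8.1 kJ/mol.
C is staggered. CH2Cl at 0° is gauche with CH3 at 300° (3.7). Total 3.7 kJ/mol.
E(B) − E(C) = 8.1 − 3.7 = +4.4 kJ/mol.

+4.4 kJ/mol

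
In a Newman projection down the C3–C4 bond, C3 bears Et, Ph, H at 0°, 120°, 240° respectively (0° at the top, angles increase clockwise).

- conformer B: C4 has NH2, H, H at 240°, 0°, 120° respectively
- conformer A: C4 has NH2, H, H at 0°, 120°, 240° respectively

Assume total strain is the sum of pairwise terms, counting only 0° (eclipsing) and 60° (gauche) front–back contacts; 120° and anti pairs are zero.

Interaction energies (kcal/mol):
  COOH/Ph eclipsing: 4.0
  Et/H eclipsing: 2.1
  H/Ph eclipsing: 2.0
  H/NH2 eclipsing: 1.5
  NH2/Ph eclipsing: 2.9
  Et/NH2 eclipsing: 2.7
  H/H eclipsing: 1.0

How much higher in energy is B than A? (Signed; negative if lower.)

B (eclipsed): Et–H eclipsed, Ph–H eclipsed, H–NH2 eclipsed; 2.1 + 2.0 + 1.5 = 5.6 kcal/mol.
A (eclipsed): Et–NH2 eclipsed, Ph–H eclipsed, H–H eclipsed; 2.7 + 2.0 + 1.0 = 5.7 kcal/mol.
E(B) − E(A) = 5.6 − 5.7 = -0.1 kcal/mol.

-0.1 kcal/mol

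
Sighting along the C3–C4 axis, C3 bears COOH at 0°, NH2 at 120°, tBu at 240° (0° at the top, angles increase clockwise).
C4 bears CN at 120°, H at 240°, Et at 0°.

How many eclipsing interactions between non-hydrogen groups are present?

2

Non-H eclipsing pairs: COOH(0°)/Et(0°); NH2(120°)/CN(120°) — 2 interactions.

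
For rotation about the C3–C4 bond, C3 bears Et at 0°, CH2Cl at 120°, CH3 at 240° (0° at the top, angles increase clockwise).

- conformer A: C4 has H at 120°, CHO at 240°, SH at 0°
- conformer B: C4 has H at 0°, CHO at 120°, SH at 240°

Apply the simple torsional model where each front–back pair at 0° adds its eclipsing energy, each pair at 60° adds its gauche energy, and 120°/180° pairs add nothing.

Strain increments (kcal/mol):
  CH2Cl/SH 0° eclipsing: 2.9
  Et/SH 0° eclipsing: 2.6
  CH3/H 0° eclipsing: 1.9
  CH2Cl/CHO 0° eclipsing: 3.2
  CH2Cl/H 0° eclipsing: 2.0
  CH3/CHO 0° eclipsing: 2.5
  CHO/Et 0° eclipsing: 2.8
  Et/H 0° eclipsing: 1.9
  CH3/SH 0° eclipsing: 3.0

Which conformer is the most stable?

A

A (eclipsed): Et(0°)/SH(0°) eclipsed 2.6; CH2Cl(120°)/H(120°) eclipsed 2.0; CH3(240°)/CHO(240°) eclipsed 2.5 → 7.1 kcal/mol.
B (eclipsed): Et(0°)/H(0°) eclipsed 1.9; CH2Cl(120°)/CHO(120°) eclipsed 3.2; CH3(240°)/SH(240°) eclipsed 3.0 → 8.1 kcal/mol.
A has the lowest total (7.1 kcal/mol).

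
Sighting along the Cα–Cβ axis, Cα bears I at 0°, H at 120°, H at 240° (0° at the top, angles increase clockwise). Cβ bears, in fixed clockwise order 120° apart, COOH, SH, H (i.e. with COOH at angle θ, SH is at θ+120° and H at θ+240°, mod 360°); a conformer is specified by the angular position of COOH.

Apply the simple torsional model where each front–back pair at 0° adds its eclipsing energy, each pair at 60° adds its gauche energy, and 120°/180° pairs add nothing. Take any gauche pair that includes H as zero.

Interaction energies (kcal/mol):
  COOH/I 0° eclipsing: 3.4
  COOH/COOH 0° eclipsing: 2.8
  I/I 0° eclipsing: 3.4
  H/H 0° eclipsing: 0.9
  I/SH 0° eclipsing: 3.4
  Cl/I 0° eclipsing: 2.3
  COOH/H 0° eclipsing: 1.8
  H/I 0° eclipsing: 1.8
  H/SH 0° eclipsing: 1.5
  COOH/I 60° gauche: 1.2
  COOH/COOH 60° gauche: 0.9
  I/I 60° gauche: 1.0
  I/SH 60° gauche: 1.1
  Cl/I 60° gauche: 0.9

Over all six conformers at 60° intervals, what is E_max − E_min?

5.0 kcal/mol

COOH at 0° (eclipsed): I–COOH eclipsed, H–SH eclipsed, H–H eclipsed; 3.4 + 1.5 + 0.9 = 5.8 kcal/mol.
COOH at 60° (staggered): I–COOH gauche; 1.2 = 1.2 kcal/mol.
COOH at 120° (eclipsed): I–H eclipsed, H–COOH eclipsed, H–SH eclipsed; 1.8 + 1.8 + 1.5 = 5.1 kcal/mol.
COOH at 180° (staggered): I–SH gauche; 1.1 = 1.1 kcal/mol.
COOH at 240° (eclipsed): I–SH eclipsed, H–H eclipsed, H–COOH eclipsed; 3.4 + 0.9 + 1.8 = 6.1 kcal/mol.
COOH at 300° (staggered): I–COOH gauche, I–SH gauche; 1.2 + 1.1 = 2.3 kcal/mol.
Max at 240° (6.1 kcal/mol), min at 180° (1.1 kcal/mol); barrier = 5.0 kcal/mol.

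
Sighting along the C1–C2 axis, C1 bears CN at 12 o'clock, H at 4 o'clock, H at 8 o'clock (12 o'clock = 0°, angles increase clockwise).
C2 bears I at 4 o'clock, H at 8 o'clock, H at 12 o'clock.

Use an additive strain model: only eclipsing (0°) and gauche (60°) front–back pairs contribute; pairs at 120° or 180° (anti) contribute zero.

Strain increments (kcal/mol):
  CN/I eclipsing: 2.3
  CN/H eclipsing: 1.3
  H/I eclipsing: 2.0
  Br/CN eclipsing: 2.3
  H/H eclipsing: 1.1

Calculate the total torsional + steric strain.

This conformer (eclipsed): CN–H eclipsed, H–I eclipsed, H–H eclipsed; 1.3 + 2.0 + 1.1 = 4.4 kcal/mol.

4.4 kcal/mol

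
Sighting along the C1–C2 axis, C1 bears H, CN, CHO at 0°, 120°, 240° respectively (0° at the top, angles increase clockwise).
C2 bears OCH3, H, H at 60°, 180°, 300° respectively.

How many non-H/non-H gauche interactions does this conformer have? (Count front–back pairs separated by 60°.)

1

Non-H gauche pairs: CN(120°)/OCH3(60°) — 1 interaction.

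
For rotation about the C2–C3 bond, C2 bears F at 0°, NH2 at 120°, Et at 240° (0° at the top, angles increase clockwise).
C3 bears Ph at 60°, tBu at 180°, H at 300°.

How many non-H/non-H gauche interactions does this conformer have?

4

Non-H gauche pairs: F(0°)/Ph(60°); NH2(120°)/Ph(60°); NH2(120°)/tBu(180°); Et(240°)/tBu(180°) — 4 interactions.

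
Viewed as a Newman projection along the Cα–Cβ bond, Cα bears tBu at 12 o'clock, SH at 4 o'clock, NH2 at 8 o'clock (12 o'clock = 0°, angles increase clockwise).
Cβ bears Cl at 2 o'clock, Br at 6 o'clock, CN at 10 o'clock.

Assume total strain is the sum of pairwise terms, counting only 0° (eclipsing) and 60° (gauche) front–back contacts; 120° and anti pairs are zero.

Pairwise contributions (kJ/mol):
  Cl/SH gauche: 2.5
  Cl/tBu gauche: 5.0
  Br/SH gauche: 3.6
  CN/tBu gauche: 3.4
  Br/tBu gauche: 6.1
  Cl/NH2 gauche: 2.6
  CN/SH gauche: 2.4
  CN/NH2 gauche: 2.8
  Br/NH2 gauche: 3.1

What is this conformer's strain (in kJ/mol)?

This conformer (staggered): tBu(0°)/Cl(60°) gauche 5.0; tBu(0°)/CN(300°) gauche 3.4; SH(120°)/Cl(60°) gauche 2.5; SH(120°)/Br(180°) gauche 3.6; NH2(240°)/Br(180°) gauche 3.1; NH2(240°)/CN(300°) gauche 2.8 → 20.4 kJ/mol.

20.4 kJ/mol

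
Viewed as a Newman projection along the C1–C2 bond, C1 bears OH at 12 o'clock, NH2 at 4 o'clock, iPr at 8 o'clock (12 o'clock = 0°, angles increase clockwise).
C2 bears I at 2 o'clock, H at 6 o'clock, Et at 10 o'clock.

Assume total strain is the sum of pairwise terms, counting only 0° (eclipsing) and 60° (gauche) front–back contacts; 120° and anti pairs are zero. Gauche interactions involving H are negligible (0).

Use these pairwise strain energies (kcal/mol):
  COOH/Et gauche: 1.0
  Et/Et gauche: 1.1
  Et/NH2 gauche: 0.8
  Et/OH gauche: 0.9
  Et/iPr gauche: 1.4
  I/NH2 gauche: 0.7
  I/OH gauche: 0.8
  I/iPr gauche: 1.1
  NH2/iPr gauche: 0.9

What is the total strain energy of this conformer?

3.8 kcal/mol

This conformer (staggered): OH(0°)/I(60°) gauche 0.8; OH(0°)/Et(300°) gauche 0.9; NH2(120°)/I(60°) gauche 0.7; iPr(240°)/Et(300°) gauche 1.4 → 3.8 kcal/mol.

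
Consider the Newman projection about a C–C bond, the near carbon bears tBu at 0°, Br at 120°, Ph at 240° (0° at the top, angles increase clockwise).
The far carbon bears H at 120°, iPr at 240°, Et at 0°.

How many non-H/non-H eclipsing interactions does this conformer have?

Non-H eclipsing pairs: tBu(0°)/Et(0°); Ph(240°)/iPr(240°) — 2 interactions.

2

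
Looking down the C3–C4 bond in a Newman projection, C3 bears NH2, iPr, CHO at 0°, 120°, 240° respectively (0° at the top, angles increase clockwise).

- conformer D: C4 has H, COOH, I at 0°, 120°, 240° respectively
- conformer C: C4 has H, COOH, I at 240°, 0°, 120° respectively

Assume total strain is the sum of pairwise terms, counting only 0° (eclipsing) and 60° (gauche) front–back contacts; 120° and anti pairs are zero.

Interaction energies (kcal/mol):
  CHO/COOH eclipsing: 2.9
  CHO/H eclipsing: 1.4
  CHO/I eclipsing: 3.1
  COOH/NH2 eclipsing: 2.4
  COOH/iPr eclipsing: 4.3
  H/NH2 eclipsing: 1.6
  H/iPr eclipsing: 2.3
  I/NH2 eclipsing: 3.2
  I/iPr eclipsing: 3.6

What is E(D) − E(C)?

D is eclipsed. NH2 at 0° is eclipsed with H at 0° (1.6); iPr at 120° is eclipsed with COOH at 120° (4.3); CHO at 240° is eclipsed with I at 240° (3.1). Total 9.0 kcal/mol.
C is eclipsed. NH2 at 0° is eclipsed with COOH at 0° (2.4); iPr at 120° is eclipsed with I at 120° (3.6); CHO at 240° is eclipsed with H at 240° (1.4). Total 7.4 kcal/mol.
E(D) − E(C) = 9.0 − 7.4 = +1.6 kcal/mol.

+1.6 kcal/mol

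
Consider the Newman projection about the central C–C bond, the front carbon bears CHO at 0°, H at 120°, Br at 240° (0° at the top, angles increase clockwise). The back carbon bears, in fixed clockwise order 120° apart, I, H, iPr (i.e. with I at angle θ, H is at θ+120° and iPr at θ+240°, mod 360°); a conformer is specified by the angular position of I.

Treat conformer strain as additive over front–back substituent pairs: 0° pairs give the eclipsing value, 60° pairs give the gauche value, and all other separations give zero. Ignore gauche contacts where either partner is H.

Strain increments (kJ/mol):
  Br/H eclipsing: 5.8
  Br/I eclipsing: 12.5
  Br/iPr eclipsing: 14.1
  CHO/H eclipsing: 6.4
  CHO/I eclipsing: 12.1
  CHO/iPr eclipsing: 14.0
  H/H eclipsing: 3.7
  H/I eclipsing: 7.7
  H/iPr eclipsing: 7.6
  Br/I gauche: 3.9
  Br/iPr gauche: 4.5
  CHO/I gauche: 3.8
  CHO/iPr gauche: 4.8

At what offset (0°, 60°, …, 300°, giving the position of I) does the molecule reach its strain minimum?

I at 0° (eclipsed): CHO(0°)/I(0°) eclipsed 12.1; H(120°)/H(120°) eclipsed 3.7; Br(240°)/iPr(240°) eclipsed 14.1 → 29.9 kJ/mol.
I at 60° (staggered): CHO(0°)/I(60°) gauche 3.8; CHO(0°)/iPr(300°) gauche 4.8; Br(240°)/iPr(300°) gauche 4.5 → 13.1 kJ/mol.
I at 120° (eclipsed): CHO(0°)/iPr(0°) eclipsed 14.0; H(120°)/I(120°) eclipsed 7.7; Br(240°)/H(240°) eclipsed 5.8 → 27.5 kJ/mol.
I at 180° (staggered): CHO(0°)/iPr(60°) gauche 4.8; Br(240°)/I(180°) gauche 3.9 → 8.7 kJ/mol.
I at 240° (eclipsed): CHO(0°)/H(0°) eclipsed 6.4; H(120°)/iPr(120°) eclipsed 7.6; Br(240°)/I(240°) eclipsed 12.5 → 26.5 kJ/mol.
I at 300° (staggered): CHO(0°)/I(300°) gauche 3.8; Br(240°)/I(300°) gauche 3.9; Br(240°)/iPr(180°) gauche 4.5 → 12.2 kJ/mol.
The minimum (8.7 kJ/mol) occurs with I at 180°.

180°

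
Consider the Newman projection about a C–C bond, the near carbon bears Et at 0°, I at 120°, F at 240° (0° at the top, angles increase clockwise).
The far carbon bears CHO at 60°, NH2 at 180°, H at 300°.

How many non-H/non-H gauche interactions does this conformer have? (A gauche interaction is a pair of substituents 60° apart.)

4

Non-H gauche pairs: Et(0°)/CHO(60°); I(120°)/CHO(60°); I(120°)/NH2(180°); F(240°)/NH2(180°) — 4 interactions.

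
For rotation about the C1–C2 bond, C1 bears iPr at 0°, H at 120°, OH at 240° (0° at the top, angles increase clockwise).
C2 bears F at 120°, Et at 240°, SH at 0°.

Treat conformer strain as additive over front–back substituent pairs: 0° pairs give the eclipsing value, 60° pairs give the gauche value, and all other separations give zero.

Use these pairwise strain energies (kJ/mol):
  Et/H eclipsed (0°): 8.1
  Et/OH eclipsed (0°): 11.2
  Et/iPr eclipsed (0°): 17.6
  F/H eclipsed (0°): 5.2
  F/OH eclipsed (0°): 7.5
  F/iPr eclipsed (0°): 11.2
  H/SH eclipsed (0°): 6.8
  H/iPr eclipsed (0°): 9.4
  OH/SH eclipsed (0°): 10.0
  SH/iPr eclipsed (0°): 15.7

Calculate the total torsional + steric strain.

This conformer is eclipsed. iPr at 0° is eclipsed with SH at 0° (15.7); H at 120° is eclipsed with F at 120° (5.2); OH at 240° is eclipsed with Et at 240° (11.2). Total 32.1 kJ/mol.

32.1 kJ/mol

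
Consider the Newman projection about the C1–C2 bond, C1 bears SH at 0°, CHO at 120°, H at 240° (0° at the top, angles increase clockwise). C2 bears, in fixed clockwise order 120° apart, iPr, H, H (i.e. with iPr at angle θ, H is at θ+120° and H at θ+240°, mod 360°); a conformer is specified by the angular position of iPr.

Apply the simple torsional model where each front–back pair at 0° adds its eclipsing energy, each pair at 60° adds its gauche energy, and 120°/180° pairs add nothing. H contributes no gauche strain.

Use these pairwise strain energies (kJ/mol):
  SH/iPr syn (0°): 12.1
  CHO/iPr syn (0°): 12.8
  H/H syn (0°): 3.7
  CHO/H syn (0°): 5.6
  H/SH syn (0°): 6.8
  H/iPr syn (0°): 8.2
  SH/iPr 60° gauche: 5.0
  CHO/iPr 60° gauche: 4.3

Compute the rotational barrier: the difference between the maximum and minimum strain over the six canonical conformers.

iPr at 0° (eclipsed): SH–iPr eclipsed, CHO–H eclipsed, H–H eclipsed; 12.1 + 5.6 + 3.7 = 21.4 kJ/mol.
iPr at 60° (staggered): SH–iPr gauche, CHO–iPr gauche; 5.0 + 4.3 = 9.3 kJ/mol.
iPr at 120° (eclipsed): SH–H eclipsed, CHO–iPr eclipsed, H–H eclipsed; 6.8 + 12.8 + 3.7 = 23.3 kJ/mol.
iPr at 180° (staggered): CHO–iPr gauche; 4.3 = 4.3 kJ/mol.
iPr at 240° (eclipsed): SH–H eclipsed, CHO–H eclipsed, H–iPr eclipsed; 6.8 + 5.6 + 8.2 = 20.6 kJ/mol.
iPr at 300° (staggered): SH–iPr gauche; 5.0 = 5.0 kJ/mol.
Max at 120° (23.3 kJ/mol), min at 180° (4.3 kJ/mol); barrier = 19.0 kJ/mol.

19.0 kJ/mol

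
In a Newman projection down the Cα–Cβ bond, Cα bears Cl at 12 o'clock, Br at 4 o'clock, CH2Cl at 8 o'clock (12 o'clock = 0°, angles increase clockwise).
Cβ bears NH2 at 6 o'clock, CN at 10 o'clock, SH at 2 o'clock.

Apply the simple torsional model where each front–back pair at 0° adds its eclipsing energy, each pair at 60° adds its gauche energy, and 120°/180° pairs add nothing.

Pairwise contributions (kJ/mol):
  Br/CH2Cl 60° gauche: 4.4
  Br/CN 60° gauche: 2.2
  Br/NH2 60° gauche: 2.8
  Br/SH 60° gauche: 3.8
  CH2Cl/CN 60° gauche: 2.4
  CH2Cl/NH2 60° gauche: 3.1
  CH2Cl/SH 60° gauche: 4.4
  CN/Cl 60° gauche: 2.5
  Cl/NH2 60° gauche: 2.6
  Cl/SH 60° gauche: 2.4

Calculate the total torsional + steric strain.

This conformer (staggered): Cl(0°)/CN(300°) gauche 2.5; Cl(0°)/SH(60°) gauche 2.4; Br(120°)/NH2(180°) gauche 2.8; Br(120°)/SH(60°) gauche 3.8; CH2Cl(240°)/NH2(180°) gauche 3.1; CH2Cl(240°)/CN(300°) gauche 2.4 → 17.0 kJ/mol.

17.0 kJ/mol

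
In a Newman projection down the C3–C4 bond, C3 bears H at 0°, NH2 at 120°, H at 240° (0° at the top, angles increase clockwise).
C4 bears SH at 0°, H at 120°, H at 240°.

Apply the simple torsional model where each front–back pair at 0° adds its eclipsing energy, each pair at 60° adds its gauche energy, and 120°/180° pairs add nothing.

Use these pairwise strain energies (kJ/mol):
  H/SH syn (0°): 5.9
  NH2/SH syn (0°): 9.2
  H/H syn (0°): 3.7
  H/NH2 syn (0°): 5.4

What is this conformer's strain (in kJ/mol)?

This conformer (eclipsed): H–SH eclipsed, NH2–H eclipsed, H–H eclipsed; 5.9 + 5.4 + 3.7 = 15.0 kJ/mol.

15.0 kJ/mol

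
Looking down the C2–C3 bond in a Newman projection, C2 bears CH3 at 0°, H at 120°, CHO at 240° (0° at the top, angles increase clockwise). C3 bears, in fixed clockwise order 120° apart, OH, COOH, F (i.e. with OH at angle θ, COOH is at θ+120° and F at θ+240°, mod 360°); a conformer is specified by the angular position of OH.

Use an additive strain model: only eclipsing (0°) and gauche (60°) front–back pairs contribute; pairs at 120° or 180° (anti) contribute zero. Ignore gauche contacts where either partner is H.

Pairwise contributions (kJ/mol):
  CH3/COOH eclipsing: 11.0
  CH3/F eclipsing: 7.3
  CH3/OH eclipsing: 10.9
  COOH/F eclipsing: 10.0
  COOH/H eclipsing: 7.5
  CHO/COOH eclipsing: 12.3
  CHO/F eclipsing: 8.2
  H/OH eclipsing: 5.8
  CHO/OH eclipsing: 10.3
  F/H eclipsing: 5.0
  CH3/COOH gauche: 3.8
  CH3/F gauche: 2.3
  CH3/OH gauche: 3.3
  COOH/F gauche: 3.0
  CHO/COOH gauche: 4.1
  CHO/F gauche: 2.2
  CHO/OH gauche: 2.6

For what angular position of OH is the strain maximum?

OH at 0° (eclipsed): CH3–OH eclipsed, H–COOH eclipsed, CHO–F eclipsed; 10.9 + 7.5 + 8.2 = 26.6 kJ/mol.
OH at 60° (staggered): CH3–OH gauche, CH3–F gauche, CHO–COOH gauche, CHO–F gauche; 3.3 + 2.3 + 4.1 + 2.2 = 11.9 kJ/mol.
OH at 120° (eclipsed): CH3–F eclipsed, H–OH eclipsed, CHO–COOH eclipsed; 7.3 + 5.8 + 12.3 = 25.4 kJ/mol.
OH at 180° (staggered): CH3–COOH gauche, CH3–F gauche, CHO–OH gauche, CHO–COOH gauche; 3.8 + 2.3 + 2.6 + 4.1 = 12.8 kJ/mol.
OH at 240° (eclipsed): CH3–COOH eclipsed, H–F eclipsed, CHO–OH eclipsed; 11.0 + 5.0 + 10.3 = 26.3 kJ/mol.
OH at 300° (staggered): CH3–OH gauche, CH3–COOH gauche, CHO–OH gauche, CHO–F gauche; 3.3 + 3.8 + 2.6 + 2.2 = 11.9 kJ/mol.
The maximum (26.6 kJ/mol) occurs with OH at 0°.

0°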